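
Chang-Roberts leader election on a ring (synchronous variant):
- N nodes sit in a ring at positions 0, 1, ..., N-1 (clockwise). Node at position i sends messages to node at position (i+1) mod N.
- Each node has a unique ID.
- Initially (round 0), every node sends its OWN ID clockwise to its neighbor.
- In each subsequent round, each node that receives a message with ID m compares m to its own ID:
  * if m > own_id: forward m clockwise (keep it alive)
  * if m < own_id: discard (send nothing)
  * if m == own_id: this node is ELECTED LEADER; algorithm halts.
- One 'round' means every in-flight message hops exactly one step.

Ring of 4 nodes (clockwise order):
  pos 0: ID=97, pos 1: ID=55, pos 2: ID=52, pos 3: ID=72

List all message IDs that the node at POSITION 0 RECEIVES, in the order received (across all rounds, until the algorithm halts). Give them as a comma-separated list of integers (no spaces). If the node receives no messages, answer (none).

Round 1: pos1(id55) recv 97: fwd; pos2(id52) recv 55: fwd; pos3(id72) recv 52: drop; pos0(id97) recv 72: drop
Round 2: pos2(id52) recv 97: fwd; pos3(id72) recv 55: drop
Round 3: pos3(id72) recv 97: fwd
Round 4: pos0(id97) recv 97: ELECTED

Answer: 72,97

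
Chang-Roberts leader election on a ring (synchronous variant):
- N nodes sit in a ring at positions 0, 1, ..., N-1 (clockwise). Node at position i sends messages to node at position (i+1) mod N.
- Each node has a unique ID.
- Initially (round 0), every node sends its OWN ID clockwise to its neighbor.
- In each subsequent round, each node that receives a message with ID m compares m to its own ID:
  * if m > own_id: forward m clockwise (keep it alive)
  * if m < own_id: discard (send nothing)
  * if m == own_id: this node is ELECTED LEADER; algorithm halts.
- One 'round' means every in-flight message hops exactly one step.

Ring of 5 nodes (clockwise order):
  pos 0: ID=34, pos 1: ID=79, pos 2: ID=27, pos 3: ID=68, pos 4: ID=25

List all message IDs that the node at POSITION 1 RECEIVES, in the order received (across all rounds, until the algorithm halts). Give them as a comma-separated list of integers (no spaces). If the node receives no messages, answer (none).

Answer: 34,68,79

Derivation:
Round 1: pos1(id79) recv 34: drop; pos2(id27) recv 79: fwd; pos3(id68) recv 27: drop; pos4(id25) recv 68: fwd; pos0(id34) recv 25: drop
Round 2: pos3(id68) recv 79: fwd; pos0(id34) recv 68: fwd
Round 3: pos4(id25) recv 79: fwd; pos1(id79) recv 68: drop
Round 4: pos0(id34) recv 79: fwd
Round 5: pos1(id79) recv 79: ELECTED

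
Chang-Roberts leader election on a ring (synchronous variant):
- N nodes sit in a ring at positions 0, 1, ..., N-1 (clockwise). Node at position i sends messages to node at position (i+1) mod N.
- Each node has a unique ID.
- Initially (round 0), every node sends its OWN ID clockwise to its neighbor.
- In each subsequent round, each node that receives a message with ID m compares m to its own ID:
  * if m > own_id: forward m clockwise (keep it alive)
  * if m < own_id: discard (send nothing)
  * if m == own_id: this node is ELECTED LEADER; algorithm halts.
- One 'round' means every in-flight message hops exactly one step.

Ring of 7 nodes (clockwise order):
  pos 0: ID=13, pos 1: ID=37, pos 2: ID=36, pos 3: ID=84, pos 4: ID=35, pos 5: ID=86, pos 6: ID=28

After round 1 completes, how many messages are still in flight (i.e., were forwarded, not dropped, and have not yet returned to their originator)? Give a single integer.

Round 1: pos1(id37) recv 13: drop; pos2(id36) recv 37: fwd; pos3(id84) recv 36: drop; pos4(id35) recv 84: fwd; pos5(id86) recv 35: drop; pos6(id28) recv 86: fwd; pos0(id13) recv 28: fwd
After round 1: 4 messages still in flight

Answer: 4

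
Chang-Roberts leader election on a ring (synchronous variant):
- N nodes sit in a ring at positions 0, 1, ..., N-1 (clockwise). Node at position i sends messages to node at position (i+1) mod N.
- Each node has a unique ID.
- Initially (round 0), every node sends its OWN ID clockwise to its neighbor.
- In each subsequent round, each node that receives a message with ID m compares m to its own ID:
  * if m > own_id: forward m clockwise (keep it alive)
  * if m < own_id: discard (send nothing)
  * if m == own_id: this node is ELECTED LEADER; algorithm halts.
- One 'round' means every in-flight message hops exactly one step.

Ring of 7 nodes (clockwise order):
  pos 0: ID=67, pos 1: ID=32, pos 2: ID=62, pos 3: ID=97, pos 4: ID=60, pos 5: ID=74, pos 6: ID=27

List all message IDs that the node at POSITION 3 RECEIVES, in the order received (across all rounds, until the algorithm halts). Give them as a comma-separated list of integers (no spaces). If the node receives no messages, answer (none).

Round 1: pos1(id32) recv 67: fwd; pos2(id62) recv 32: drop; pos3(id97) recv 62: drop; pos4(id60) recv 97: fwd; pos5(id74) recv 60: drop; pos6(id27) recv 74: fwd; pos0(id67) recv 27: drop
Round 2: pos2(id62) recv 67: fwd; pos5(id74) recv 97: fwd; pos0(id67) recv 74: fwd
Round 3: pos3(id97) recv 67: drop; pos6(id27) recv 97: fwd; pos1(id32) recv 74: fwd
Round 4: pos0(id67) recv 97: fwd; pos2(id62) recv 74: fwd
Round 5: pos1(id32) recv 97: fwd; pos3(id97) recv 74: drop
Round 6: pos2(id62) recv 97: fwd
Round 7: pos3(id97) recv 97: ELECTED

Answer: 62,67,74,97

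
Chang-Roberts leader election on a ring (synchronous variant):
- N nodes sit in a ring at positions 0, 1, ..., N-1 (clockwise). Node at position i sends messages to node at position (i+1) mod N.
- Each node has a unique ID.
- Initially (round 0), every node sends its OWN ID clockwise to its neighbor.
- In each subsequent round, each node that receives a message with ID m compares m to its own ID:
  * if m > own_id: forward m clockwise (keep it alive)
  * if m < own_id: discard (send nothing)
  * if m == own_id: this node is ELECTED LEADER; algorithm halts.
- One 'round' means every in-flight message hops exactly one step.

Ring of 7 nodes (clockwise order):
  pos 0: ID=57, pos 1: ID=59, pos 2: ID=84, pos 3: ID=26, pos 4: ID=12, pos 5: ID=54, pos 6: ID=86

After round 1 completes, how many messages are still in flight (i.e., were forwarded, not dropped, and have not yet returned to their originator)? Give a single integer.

Answer: 3

Derivation:
Round 1: pos1(id59) recv 57: drop; pos2(id84) recv 59: drop; pos3(id26) recv 84: fwd; pos4(id12) recv 26: fwd; pos5(id54) recv 12: drop; pos6(id86) recv 54: drop; pos0(id57) recv 86: fwd
After round 1: 3 messages still in flight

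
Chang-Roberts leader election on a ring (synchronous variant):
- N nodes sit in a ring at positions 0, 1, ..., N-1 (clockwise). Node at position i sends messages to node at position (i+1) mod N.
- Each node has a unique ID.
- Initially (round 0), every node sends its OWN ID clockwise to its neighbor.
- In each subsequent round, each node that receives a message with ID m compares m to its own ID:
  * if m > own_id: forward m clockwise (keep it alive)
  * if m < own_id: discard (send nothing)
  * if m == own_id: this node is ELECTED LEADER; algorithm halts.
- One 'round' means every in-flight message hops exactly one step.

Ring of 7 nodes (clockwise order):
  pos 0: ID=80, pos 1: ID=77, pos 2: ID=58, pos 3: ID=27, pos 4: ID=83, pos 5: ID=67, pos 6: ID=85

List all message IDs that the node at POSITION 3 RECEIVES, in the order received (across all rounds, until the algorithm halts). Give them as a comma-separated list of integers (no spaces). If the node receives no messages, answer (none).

Round 1: pos1(id77) recv 80: fwd; pos2(id58) recv 77: fwd; pos3(id27) recv 58: fwd; pos4(id83) recv 27: drop; pos5(id67) recv 83: fwd; pos6(id85) recv 67: drop; pos0(id80) recv 85: fwd
Round 2: pos2(id58) recv 80: fwd; pos3(id27) recv 77: fwd; pos4(id83) recv 58: drop; pos6(id85) recv 83: drop; pos1(id77) recv 85: fwd
Round 3: pos3(id27) recv 80: fwd; pos4(id83) recv 77: drop; pos2(id58) recv 85: fwd
Round 4: pos4(id83) recv 80: drop; pos3(id27) recv 85: fwd
Round 5: pos4(id83) recv 85: fwd
Round 6: pos5(id67) recv 85: fwd
Round 7: pos6(id85) recv 85: ELECTED

Answer: 58,77,80,85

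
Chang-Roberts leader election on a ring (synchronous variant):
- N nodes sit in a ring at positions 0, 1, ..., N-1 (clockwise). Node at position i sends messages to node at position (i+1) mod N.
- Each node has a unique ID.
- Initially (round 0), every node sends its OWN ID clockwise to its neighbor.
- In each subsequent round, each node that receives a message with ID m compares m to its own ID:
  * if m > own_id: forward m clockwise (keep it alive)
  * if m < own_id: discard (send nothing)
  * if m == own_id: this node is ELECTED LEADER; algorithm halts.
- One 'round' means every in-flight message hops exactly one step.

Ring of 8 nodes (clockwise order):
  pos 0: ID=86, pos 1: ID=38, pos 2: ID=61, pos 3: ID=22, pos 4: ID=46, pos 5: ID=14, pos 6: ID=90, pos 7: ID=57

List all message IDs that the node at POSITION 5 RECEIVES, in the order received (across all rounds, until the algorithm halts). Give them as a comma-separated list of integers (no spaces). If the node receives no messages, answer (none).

Round 1: pos1(id38) recv 86: fwd; pos2(id61) recv 38: drop; pos3(id22) recv 61: fwd; pos4(id46) recv 22: drop; pos5(id14) recv 46: fwd; pos6(id90) recv 14: drop; pos7(id57) recv 90: fwd; pos0(id86) recv 57: drop
Round 2: pos2(id61) recv 86: fwd; pos4(id46) recv 61: fwd; pos6(id90) recv 46: drop; pos0(id86) recv 90: fwd
Round 3: pos3(id22) recv 86: fwd; pos5(id14) recv 61: fwd; pos1(id38) recv 90: fwd
Round 4: pos4(id46) recv 86: fwd; pos6(id90) recv 61: drop; pos2(id61) recv 90: fwd
Round 5: pos5(id14) recv 86: fwd; pos3(id22) recv 90: fwd
Round 6: pos6(id90) recv 86: drop; pos4(id46) recv 90: fwd
Round 7: pos5(id14) recv 90: fwd
Round 8: pos6(id90) recv 90: ELECTED

Answer: 46,61,86,90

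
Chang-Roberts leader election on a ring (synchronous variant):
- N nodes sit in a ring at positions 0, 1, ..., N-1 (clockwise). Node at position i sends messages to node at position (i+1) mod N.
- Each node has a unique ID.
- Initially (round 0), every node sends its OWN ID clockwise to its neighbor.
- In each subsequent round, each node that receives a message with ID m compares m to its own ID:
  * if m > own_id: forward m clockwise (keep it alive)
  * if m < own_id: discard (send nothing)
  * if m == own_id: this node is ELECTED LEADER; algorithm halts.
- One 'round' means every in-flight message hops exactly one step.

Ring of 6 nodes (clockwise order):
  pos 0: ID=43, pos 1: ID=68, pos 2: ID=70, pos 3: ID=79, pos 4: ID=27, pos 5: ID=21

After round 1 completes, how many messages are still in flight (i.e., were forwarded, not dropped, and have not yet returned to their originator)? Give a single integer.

Round 1: pos1(id68) recv 43: drop; pos2(id70) recv 68: drop; pos3(id79) recv 70: drop; pos4(id27) recv 79: fwd; pos5(id21) recv 27: fwd; pos0(id43) recv 21: drop
After round 1: 2 messages still in flight

Answer: 2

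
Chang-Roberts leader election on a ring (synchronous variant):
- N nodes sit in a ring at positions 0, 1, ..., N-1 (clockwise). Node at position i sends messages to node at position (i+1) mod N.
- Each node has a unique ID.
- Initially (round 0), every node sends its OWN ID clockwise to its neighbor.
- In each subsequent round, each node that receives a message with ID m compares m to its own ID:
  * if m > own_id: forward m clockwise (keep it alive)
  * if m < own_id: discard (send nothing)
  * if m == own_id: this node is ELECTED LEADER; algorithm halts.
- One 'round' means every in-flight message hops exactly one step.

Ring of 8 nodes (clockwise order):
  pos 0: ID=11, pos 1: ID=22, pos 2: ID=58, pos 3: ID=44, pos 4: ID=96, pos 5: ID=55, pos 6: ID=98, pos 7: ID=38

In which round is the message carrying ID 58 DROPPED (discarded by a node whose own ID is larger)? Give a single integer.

Round 1: pos1(id22) recv 11: drop; pos2(id58) recv 22: drop; pos3(id44) recv 58: fwd; pos4(id96) recv 44: drop; pos5(id55) recv 96: fwd; pos6(id98) recv 55: drop; pos7(id38) recv 98: fwd; pos0(id11) recv 38: fwd
Round 2: pos4(id96) recv 58: drop; pos6(id98) recv 96: drop; pos0(id11) recv 98: fwd; pos1(id22) recv 38: fwd
Round 3: pos1(id22) recv 98: fwd; pos2(id58) recv 38: drop
Round 4: pos2(id58) recv 98: fwd
Round 5: pos3(id44) recv 98: fwd
Round 6: pos4(id96) recv 98: fwd
Round 7: pos5(id55) recv 98: fwd
Round 8: pos6(id98) recv 98: ELECTED
Message ID 58 originates at pos 2; dropped at pos 4 in round 2

Answer: 2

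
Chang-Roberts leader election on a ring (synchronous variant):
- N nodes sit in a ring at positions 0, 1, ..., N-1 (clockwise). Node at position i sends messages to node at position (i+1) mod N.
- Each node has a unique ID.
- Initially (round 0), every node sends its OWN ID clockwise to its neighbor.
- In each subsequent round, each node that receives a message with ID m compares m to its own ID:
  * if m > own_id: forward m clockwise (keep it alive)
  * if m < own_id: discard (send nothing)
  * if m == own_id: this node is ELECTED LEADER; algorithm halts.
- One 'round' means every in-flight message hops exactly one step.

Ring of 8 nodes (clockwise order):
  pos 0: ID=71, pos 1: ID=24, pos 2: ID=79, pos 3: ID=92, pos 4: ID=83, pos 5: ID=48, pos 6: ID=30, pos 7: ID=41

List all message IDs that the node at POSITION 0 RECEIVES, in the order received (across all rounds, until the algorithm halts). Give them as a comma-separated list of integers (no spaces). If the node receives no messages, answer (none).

Answer: 41,48,83,92

Derivation:
Round 1: pos1(id24) recv 71: fwd; pos2(id79) recv 24: drop; pos3(id92) recv 79: drop; pos4(id83) recv 92: fwd; pos5(id48) recv 83: fwd; pos6(id30) recv 48: fwd; pos7(id41) recv 30: drop; pos0(id71) recv 41: drop
Round 2: pos2(id79) recv 71: drop; pos5(id48) recv 92: fwd; pos6(id30) recv 83: fwd; pos7(id41) recv 48: fwd
Round 3: pos6(id30) recv 92: fwd; pos7(id41) recv 83: fwd; pos0(id71) recv 48: drop
Round 4: pos7(id41) recv 92: fwd; pos0(id71) recv 83: fwd
Round 5: pos0(id71) recv 92: fwd; pos1(id24) recv 83: fwd
Round 6: pos1(id24) recv 92: fwd; pos2(id79) recv 83: fwd
Round 7: pos2(id79) recv 92: fwd; pos3(id92) recv 83: drop
Round 8: pos3(id92) recv 92: ELECTED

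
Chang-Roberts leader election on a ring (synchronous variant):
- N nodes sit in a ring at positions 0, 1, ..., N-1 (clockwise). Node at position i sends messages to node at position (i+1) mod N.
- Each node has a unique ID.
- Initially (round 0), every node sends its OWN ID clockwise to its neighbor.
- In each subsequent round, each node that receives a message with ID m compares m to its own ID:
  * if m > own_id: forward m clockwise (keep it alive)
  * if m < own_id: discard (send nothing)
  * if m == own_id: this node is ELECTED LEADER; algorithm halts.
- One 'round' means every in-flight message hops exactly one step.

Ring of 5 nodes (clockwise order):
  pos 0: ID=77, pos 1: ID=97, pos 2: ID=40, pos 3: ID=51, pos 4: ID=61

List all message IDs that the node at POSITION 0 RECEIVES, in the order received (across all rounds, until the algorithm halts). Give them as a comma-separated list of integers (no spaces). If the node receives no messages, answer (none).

Round 1: pos1(id97) recv 77: drop; pos2(id40) recv 97: fwd; pos3(id51) recv 40: drop; pos4(id61) recv 51: drop; pos0(id77) recv 61: drop
Round 2: pos3(id51) recv 97: fwd
Round 3: pos4(id61) recv 97: fwd
Round 4: pos0(id77) recv 97: fwd
Round 5: pos1(id97) recv 97: ELECTED

Answer: 61,97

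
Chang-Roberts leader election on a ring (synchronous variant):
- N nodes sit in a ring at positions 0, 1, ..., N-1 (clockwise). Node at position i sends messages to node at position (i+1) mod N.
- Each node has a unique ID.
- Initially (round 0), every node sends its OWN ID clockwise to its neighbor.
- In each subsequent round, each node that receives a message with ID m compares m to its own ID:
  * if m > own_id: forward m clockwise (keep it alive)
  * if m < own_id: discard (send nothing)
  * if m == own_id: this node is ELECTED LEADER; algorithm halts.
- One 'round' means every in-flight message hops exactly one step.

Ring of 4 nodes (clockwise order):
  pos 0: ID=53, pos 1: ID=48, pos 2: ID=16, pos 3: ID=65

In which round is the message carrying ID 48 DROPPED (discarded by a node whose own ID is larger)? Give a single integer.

Round 1: pos1(id48) recv 53: fwd; pos2(id16) recv 48: fwd; pos3(id65) recv 16: drop; pos0(id53) recv 65: fwd
Round 2: pos2(id16) recv 53: fwd; pos3(id65) recv 48: drop; pos1(id48) recv 65: fwd
Round 3: pos3(id65) recv 53: drop; pos2(id16) recv 65: fwd
Round 4: pos3(id65) recv 65: ELECTED
Message ID 48 originates at pos 1; dropped at pos 3 in round 2

Answer: 2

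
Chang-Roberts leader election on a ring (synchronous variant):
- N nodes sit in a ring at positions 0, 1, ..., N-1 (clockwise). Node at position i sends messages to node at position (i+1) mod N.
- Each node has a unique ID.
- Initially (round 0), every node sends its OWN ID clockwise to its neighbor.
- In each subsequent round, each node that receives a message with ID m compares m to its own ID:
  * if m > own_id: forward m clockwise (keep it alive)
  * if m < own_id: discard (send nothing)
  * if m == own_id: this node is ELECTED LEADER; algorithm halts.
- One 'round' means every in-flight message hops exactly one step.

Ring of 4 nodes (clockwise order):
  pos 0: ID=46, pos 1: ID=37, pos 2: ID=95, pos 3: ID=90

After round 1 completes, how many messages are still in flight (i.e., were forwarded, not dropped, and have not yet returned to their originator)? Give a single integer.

Answer: 3

Derivation:
Round 1: pos1(id37) recv 46: fwd; pos2(id95) recv 37: drop; pos3(id90) recv 95: fwd; pos0(id46) recv 90: fwd
After round 1: 3 messages still in flight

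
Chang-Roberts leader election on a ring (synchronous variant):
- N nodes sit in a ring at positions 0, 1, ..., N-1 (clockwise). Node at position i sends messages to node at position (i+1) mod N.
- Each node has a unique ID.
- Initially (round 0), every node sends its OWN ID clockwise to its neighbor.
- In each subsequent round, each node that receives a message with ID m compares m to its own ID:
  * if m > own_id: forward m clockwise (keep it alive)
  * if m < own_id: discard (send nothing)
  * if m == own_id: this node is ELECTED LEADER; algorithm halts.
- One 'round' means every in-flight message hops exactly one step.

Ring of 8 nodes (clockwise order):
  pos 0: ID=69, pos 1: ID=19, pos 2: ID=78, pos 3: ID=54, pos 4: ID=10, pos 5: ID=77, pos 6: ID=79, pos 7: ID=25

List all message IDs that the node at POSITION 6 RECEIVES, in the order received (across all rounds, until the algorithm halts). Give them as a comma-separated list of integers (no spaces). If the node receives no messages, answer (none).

Answer: 77,78,79

Derivation:
Round 1: pos1(id19) recv 69: fwd; pos2(id78) recv 19: drop; pos3(id54) recv 78: fwd; pos4(id10) recv 54: fwd; pos5(id77) recv 10: drop; pos6(id79) recv 77: drop; pos7(id25) recv 79: fwd; pos0(id69) recv 25: drop
Round 2: pos2(id78) recv 69: drop; pos4(id10) recv 78: fwd; pos5(id77) recv 54: drop; pos0(id69) recv 79: fwd
Round 3: pos5(id77) recv 78: fwd; pos1(id19) recv 79: fwd
Round 4: pos6(id79) recv 78: drop; pos2(id78) recv 79: fwd
Round 5: pos3(id54) recv 79: fwd
Round 6: pos4(id10) recv 79: fwd
Round 7: pos5(id77) recv 79: fwd
Round 8: pos6(id79) recv 79: ELECTED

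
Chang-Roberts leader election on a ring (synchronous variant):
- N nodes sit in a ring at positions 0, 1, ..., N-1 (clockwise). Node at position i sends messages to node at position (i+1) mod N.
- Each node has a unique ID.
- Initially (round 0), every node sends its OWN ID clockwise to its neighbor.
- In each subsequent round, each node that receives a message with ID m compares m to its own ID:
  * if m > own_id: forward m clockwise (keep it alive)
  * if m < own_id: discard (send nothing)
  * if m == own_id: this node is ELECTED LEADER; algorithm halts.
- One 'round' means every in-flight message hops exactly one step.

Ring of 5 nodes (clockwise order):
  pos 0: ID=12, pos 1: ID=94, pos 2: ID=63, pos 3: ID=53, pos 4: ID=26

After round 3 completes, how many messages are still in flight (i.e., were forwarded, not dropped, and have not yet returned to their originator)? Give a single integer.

Answer: 2

Derivation:
Round 1: pos1(id94) recv 12: drop; pos2(id63) recv 94: fwd; pos3(id53) recv 63: fwd; pos4(id26) recv 53: fwd; pos0(id12) recv 26: fwd
Round 2: pos3(id53) recv 94: fwd; pos4(id26) recv 63: fwd; pos0(id12) recv 53: fwd; pos1(id94) recv 26: drop
Round 3: pos4(id26) recv 94: fwd; pos0(id12) recv 63: fwd; pos1(id94) recv 53: drop
After round 3: 2 messages still in flight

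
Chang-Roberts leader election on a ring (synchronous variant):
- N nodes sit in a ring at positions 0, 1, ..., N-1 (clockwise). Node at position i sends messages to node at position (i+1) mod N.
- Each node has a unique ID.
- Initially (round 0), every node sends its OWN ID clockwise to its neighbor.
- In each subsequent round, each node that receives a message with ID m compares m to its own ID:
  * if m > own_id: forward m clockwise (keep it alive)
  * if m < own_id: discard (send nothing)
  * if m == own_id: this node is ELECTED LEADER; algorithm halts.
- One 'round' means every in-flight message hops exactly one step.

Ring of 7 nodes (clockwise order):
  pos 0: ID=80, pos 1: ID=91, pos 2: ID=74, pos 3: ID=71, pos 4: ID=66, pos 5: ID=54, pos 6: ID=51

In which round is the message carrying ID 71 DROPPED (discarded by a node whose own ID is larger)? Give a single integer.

Answer: 4

Derivation:
Round 1: pos1(id91) recv 80: drop; pos2(id74) recv 91: fwd; pos3(id71) recv 74: fwd; pos4(id66) recv 71: fwd; pos5(id54) recv 66: fwd; pos6(id51) recv 54: fwd; pos0(id80) recv 51: drop
Round 2: pos3(id71) recv 91: fwd; pos4(id66) recv 74: fwd; pos5(id54) recv 71: fwd; pos6(id51) recv 66: fwd; pos0(id80) recv 54: drop
Round 3: pos4(id66) recv 91: fwd; pos5(id54) recv 74: fwd; pos6(id51) recv 71: fwd; pos0(id80) recv 66: drop
Round 4: pos5(id54) recv 91: fwd; pos6(id51) recv 74: fwd; pos0(id80) recv 71: drop
Round 5: pos6(id51) recv 91: fwd; pos0(id80) recv 74: drop
Round 6: pos0(id80) recv 91: fwd
Round 7: pos1(id91) recv 91: ELECTED
Message ID 71 originates at pos 3; dropped at pos 0 in round 4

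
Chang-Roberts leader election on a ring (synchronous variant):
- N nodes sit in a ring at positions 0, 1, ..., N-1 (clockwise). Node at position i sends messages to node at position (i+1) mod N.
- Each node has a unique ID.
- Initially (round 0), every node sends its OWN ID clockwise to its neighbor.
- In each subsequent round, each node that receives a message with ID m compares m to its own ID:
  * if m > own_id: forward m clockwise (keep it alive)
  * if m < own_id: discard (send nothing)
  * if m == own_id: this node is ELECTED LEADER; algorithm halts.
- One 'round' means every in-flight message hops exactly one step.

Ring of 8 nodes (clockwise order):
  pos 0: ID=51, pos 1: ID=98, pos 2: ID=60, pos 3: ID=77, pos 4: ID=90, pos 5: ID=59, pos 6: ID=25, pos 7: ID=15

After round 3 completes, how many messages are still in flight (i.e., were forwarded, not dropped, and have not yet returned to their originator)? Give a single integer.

Round 1: pos1(id98) recv 51: drop; pos2(id60) recv 98: fwd; pos3(id77) recv 60: drop; pos4(id90) recv 77: drop; pos5(id59) recv 90: fwd; pos6(id25) recv 59: fwd; pos7(id15) recv 25: fwd; pos0(id51) recv 15: drop
Round 2: pos3(id77) recv 98: fwd; pos6(id25) recv 90: fwd; pos7(id15) recv 59: fwd; pos0(id51) recv 25: drop
Round 3: pos4(id90) recv 98: fwd; pos7(id15) recv 90: fwd; pos0(id51) recv 59: fwd
After round 3: 3 messages still in flight

Answer: 3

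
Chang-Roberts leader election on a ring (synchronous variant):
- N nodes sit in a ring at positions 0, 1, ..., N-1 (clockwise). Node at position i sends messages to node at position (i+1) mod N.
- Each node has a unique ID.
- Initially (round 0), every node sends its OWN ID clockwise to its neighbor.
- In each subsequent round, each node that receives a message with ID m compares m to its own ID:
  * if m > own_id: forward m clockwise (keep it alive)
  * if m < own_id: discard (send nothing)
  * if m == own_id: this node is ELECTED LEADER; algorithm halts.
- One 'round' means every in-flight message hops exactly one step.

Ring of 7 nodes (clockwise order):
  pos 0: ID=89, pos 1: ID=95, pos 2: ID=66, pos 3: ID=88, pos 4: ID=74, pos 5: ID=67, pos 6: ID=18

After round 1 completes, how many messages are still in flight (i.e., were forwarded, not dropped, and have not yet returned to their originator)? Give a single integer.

Answer: 4

Derivation:
Round 1: pos1(id95) recv 89: drop; pos2(id66) recv 95: fwd; pos3(id88) recv 66: drop; pos4(id74) recv 88: fwd; pos5(id67) recv 74: fwd; pos6(id18) recv 67: fwd; pos0(id89) recv 18: drop
After round 1: 4 messages still in flight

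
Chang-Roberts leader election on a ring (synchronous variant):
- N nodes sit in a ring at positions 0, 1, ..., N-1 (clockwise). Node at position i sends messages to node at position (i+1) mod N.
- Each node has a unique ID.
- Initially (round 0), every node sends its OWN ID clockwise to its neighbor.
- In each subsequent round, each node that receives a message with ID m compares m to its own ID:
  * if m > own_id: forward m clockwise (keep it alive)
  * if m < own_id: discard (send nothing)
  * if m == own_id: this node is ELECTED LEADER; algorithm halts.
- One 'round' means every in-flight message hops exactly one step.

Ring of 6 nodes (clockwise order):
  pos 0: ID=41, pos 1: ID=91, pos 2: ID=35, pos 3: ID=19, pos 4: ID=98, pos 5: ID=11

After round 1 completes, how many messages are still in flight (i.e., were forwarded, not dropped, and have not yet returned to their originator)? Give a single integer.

Answer: 3

Derivation:
Round 1: pos1(id91) recv 41: drop; pos2(id35) recv 91: fwd; pos3(id19) recv 35: fwd; pos4(id98) recv 19: drop; pos5(id11) recv 98: fwd; pos0(id41) recv 11: drop
After round 1: 3 messages still in flight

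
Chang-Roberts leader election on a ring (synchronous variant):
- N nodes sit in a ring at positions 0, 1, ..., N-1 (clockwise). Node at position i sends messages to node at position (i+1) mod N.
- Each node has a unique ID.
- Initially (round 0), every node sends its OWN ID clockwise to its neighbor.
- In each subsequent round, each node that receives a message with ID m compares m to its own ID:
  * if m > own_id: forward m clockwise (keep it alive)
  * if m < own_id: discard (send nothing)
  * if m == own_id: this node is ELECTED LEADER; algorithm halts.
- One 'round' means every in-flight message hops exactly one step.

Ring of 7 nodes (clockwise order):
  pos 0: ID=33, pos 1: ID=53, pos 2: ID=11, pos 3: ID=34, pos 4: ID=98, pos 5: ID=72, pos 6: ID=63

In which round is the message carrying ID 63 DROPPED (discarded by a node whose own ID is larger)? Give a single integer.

Answer: 5

Derivation:
Round 1: pos1(id53) recv 33: drop; pos2(id11) recv 53: fwd; pos3(id34) recv 11: drop; pos4(id98) recv 34: drop; pos5(id72) recv 98: fwd; pos6(id63) recv 72: fwd; pos0(id33) recv 63: fwd
Round 2: pos3(id34) recv 53: fwd; pos6(id63) recv 98: fwd; pos0(id33) recv 72: fwd; pos1(id53) recv 63: fwd
Round 3: pos4(id98) recv 53: drop; pos0(id33) recv 98: fwd; pos1(id53) recv 72: fwd; pos2(id11) recv 63: fwd
Round 4: pos1(id53) recv 98: fwd; pos2(id11) recv 72: fwd; pos3(id34) recv 63: fwd
Round 5: pos2(id11) recv 98: fwd; pos3(id34) recv 72: fwd; pos4(id98) recv 63: drop
Round 6: pos3(id34) recv 98: fwd; pos4(id98) recv 72: drop
Round 7: pos4(id98) recv 98: ELECTED
Message ID 63 originates at pos 6; dropped at pos 4 in round 5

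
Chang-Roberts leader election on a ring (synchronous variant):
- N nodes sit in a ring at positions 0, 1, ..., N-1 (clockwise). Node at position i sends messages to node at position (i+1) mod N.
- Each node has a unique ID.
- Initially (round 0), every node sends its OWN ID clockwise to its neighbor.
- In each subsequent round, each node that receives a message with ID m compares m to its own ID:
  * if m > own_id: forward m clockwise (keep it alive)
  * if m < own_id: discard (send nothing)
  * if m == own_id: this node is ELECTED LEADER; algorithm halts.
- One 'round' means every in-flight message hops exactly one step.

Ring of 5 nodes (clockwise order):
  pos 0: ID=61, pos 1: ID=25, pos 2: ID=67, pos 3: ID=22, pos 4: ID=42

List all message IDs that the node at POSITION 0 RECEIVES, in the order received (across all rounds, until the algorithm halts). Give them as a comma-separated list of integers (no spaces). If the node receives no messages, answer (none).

Round 1: pos1(id25) recv 61: fwd; pos2(id67) recv 25: drop; pos3(id22) recv 67: fwd; pos4(id42) recv 22: drop; pos0(id61) recv 42: drop
Round 2: pos2(id67) recv 61: drop; pos4(id42) recv 67: fwd
Round 3: pos0(id61) recv 67: fwd
Round 4: pos1(id25) recv 67: fwd
Round 5: pos2(id67) recv 67: ELECTED

Answer: 42,67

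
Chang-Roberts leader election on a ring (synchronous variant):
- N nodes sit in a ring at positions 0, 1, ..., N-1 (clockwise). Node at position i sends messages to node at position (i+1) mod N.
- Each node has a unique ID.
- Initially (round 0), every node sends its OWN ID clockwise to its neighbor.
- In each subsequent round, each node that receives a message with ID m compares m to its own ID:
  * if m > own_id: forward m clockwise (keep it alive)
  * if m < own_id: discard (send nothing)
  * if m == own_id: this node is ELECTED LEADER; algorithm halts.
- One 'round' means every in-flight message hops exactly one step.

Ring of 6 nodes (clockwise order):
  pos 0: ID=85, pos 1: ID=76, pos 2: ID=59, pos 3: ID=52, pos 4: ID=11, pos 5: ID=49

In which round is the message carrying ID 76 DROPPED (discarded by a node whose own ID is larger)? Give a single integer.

Round 1: pos1(id76) recv 85: fwd; pos2(id59) recv 76: fwd; pos3(id52) recv 59: fwd; pos4(id11) recv 52: fwd; pos5(id49) recv 11: drop; pos0(id85) recv 49: drop
Round 2: pos2(id59) recv 85: fwd; pos3(id52) recv 76: fwd; pos4(id11) recv 59: fwd; pos5(id49) recv 52: fwd
Round 3: pos3(id52) recv 85: fwd; pos4(id11) recv 76: fwd; pos5(id49) recv 59: fwd; pos0(id85) recv 52: drop
Round 4: pos4(id11) recv 85: fwd; pos5(id49) recv 76: fwd; pos0(id85) recv 59: drop
Round 5: pos5(id49) recv 85: fwd; pos0(id85) recv 76: drop
Round 6: pos0(id85) recv 85: ELECTED
Message ID 76 originates at pos 1; dropped at pos 0 in round 5

Answer: 5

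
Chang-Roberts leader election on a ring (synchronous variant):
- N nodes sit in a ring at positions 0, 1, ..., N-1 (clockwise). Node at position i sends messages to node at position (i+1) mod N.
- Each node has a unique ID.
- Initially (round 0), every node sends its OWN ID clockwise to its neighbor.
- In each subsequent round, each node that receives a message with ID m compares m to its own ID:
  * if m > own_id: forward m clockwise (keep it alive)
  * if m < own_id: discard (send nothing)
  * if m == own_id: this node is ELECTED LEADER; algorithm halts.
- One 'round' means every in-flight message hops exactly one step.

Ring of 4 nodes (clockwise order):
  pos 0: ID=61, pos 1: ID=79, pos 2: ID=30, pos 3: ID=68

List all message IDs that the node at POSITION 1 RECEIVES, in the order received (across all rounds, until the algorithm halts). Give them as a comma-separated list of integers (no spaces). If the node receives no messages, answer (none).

Round 1: pos1(id79) recv 61: drop; pos2(id30) recv 79: fwd; pos3(id68) recv 30: drop; pos0(id61) recv 68: fwd
Round 2: pos3(id68) recv 79: fwd; pos1(id79) recv 68: drop
Round 3: pos0(id61) recv 79: fwd
Round 4: pos1(id79) recv 79: ELECTED

Answer: 61,68,79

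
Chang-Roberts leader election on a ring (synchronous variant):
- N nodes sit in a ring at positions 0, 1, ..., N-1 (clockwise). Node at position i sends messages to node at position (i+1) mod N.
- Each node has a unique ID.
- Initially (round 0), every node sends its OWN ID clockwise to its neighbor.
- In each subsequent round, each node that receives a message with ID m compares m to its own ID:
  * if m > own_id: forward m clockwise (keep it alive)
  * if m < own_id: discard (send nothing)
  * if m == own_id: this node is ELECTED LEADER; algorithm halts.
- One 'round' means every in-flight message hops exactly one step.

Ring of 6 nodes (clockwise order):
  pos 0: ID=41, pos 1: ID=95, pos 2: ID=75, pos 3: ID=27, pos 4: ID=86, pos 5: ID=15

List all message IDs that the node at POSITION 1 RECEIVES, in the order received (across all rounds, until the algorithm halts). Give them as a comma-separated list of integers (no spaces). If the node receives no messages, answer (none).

Answer: 41,86,95

Derivation:
Round 1: pos1(id95) recv 41: drop; pos2(id75) recv 95: fwd; pos3(id27) recv 75: fwd; pos4(id86) recv 27: drop; pos5(id15) recv 86: fwd; pos0(id41) recv 15: drop
Round 2: pos3(id27) recv 95: fwd; pos4(id86) recv 75: drop; pos0(id41) recv 86: fwd
Round 3: pos4(id86) recv 95: fwd; pos1(id95) recv 86: drop
Round 4: pos5(id15) recv 95: fwd
Round 5: pos0(id41) recv 95: fwd
Round 6: pos1(id95) recv 95: ELECTED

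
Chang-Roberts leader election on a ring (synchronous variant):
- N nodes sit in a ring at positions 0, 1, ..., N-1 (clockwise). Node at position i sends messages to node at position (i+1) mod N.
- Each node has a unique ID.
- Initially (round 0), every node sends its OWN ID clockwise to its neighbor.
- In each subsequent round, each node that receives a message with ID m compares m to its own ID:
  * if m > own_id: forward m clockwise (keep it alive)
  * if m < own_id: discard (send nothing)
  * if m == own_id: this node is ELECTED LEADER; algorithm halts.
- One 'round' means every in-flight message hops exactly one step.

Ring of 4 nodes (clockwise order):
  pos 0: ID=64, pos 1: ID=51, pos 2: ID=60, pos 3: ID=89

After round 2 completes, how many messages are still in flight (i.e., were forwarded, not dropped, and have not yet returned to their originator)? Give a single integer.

Answer: 2

Derivation:
Round 1: pos1(id51) recv 64: fwd; pos2(id60) recv 51: drop; pos3(id89) recv 60: drop; pos0(id64) recv 89: fwd
Round 2: pos2(id60) recv 64: fwd; pos1(id51) recv 89: fwd
After round 2: 2 messages still in flight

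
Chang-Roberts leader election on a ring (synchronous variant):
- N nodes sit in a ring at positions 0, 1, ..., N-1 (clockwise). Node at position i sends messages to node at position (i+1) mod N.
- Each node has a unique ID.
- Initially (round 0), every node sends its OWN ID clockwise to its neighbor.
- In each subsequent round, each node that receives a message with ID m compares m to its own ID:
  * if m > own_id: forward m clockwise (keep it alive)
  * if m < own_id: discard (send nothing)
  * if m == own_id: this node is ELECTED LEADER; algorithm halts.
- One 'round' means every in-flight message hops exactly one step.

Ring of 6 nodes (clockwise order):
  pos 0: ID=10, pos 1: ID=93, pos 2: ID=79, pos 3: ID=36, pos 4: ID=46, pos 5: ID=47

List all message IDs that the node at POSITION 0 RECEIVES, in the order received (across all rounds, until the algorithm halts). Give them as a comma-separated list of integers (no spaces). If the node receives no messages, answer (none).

Round 1: pos1(id93) recv 10: drop; pos2(id79) recv 93: fwd; pos3(id36) recv 79: fwd; pos4(id46) recv 36: drop; pos5(id47) recv 46: drop; pos0(id10) recv 47: fwd
Round 2: pos3(id36) recv 93: fwd; pos4(id46) recv 79: fwd; pos1(id93) recv 47: drop
Round 3: pos4(id46) recv 93: fwd; pos5(id47) recv 79: fwd
Round 4: pos5(id47) recv 93: fwd; pos0(id10) recv 79: fwd
Round 5: pos0(id10) recv 93: fwd; pos1(id93) recv 79: drop
Round 6: pos1(id93) recv 93: ELECTED

Answer: 47,79,93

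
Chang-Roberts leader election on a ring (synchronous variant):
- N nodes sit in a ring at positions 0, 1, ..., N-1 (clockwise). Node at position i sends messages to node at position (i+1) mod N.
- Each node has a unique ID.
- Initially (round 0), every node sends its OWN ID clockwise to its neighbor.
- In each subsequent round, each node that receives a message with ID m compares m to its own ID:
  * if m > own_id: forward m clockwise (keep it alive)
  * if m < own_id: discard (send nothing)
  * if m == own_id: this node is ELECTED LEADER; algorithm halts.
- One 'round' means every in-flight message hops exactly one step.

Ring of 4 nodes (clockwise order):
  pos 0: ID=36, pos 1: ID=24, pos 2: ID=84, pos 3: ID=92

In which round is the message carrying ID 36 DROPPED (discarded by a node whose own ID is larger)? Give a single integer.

Round 1: pos1(id24) recv 36: fwd; pos2(id84) recv 24: drop; pos3(id92) recv 84: drop; pos0(id36) recv 92: fwd
Round 2: pos2(id84) recv 36: drop; pos1(id24) recv 92: fwd
Round 3: pos2(id84) recv 92: fwd
Round 4: pos3(id92) recv 92: ELECTED
Message ID 36 originates at pos 0; dropped at pos 2 in round 2

Answer: 2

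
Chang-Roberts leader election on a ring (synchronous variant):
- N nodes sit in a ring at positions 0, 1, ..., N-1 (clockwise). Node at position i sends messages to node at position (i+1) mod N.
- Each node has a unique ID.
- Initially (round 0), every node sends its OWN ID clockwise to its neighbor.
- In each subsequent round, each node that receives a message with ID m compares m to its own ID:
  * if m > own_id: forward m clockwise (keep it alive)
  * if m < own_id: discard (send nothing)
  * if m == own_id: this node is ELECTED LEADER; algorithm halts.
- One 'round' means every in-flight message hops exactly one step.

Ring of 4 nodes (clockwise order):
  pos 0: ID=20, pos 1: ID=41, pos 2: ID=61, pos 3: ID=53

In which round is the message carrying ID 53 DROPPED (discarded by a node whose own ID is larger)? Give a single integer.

Answer: 3

Derivation:
Round 1: pos1(id41) recv 20: drop; pos2(id61) recv 41: drop; pos3(id53) recv 61: fwd; pos0(id20) recv 53: fwd
Round 2: pos0(id20) recv 61: fwd; pos1(id41) recv 53: fwd
Round 3: pos1(id41) recv 61: fwd; pos2(id61) recv 53: drop
Round 4: pos2(id61) recv 61: ELECTED
Message ID 53 originates at pos 3; dropped at pos 2 in round 3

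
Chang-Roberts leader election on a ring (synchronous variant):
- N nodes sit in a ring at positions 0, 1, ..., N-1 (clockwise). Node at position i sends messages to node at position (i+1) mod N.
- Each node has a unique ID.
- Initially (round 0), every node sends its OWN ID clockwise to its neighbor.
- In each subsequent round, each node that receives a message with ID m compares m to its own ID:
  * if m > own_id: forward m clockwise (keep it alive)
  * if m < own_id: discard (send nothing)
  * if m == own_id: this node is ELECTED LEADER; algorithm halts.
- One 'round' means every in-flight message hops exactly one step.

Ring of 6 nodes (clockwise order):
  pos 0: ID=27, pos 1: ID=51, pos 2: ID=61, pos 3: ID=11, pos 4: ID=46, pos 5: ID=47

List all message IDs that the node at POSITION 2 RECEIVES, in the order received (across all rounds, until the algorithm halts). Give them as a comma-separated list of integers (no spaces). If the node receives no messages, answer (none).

Round 1: pos1(id51) recv 27: drop; pos2(id61) recv 51: drop; pos3(id11) recv 61: fwd; pos4(id46) recv 11: drop; pos5(id47) recv 46: drop; pos0(id27) recv 47: fwd
Round 2: pos4(id46) recv 61: fwd; pos1(id51) recv 47: drop
Round 3: pos5(id47) recv 61: fwd
Round 4: pos0(id27) recv 61: fwd
Round 5: pos1(id51) recv 61: fwd
Round 6: pos2(id61) recv 61: ELECTED

Answer: 51,61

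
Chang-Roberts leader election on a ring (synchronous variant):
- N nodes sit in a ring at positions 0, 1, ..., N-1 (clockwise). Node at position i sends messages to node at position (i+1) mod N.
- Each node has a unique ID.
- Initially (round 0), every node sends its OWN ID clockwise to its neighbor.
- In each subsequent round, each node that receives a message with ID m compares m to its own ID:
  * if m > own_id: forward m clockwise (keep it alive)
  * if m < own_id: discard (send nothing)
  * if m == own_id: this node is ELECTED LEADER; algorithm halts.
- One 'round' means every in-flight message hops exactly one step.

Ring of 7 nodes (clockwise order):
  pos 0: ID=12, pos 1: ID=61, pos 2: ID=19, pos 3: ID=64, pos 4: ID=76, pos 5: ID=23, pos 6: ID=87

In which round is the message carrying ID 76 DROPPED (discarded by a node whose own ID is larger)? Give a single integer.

Answer: 2

Derivation:
Round 1: pos1(id61) recv 12: drop; pos2(id19) recv 61: fwd; pos3(id64) recv 19: drop; pos4(id76) recv 64: drop; pos5(id23) recv 76: fwd; pos6(id87) recv 23: drop; pos0(id12) recv 87: fwd
Round 2: pos3(id64) recv 61: drop; pos6(id87) recv 76: drop; pos1(id61) recv 87: fwd
Round 3: pos2(id19) recv 87: fwd
Round 4: pos3(id64) recv 87: fwd
Round 5: pos4(id76) recv 87: fwd
Round 6: pos5(id23) recv 87: fwd
Round 7: pos6(id87) recv 87: ELECTED
Message ID 76 originates at pos 4; dropped at pos 6 in round 2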